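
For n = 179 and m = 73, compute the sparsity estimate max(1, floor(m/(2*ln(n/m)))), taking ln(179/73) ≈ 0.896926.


n/m = 179/73.
ln(n/m) ≈ 0.896926.
2*ln(n/m) ≈ 1.793852.
m/(2*ln(n/m)) ≈ 73/1.793852 ≈ 40.6946.
floor = 40.
k_max = max(1, 40) = 40.

40


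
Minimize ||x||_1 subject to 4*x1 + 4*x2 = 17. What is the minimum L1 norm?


Axis intercepts:
  x1 = 17/4, x2 = 0: L1 = 17/4
  x1 = 0, x2 = 17/4: L1 = 17/4
x* = (17/4, 0)
||x*||_1 = 17/4.

17/4


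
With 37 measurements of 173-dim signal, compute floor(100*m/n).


100*m/n = 100*37/173 ≈ 21.3873.
floor = 21.

21


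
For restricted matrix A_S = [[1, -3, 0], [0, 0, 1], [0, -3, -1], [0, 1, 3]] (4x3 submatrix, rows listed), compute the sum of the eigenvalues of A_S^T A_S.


Sum of eigenvalues of A_S^T A_S = trace(A_S^T A_S) = sum of squared column norms of A_S.
A_S^T A_S diagonal: [1, 19, 11].
trace = 1 + 19 + 11 = 31.

31


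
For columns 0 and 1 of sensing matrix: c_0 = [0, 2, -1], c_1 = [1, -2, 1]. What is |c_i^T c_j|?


Inner product: 0*1 + 2*-2 + -1*1
Products: [0, -4, -1]
Sum = -5.
|dot| = 5.

5


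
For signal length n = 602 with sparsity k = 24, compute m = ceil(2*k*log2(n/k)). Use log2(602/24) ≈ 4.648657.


log2(n/k) = log2(602/24) ≈ 4.648657.
2*k*log2(n/k) ≈ 2*24*4.648657 = 223.135536.
m = ceil(223.135536) = 224.

224


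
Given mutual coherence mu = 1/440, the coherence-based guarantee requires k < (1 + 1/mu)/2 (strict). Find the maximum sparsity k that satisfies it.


1/mu = 440.
1 + 1/mu = 441.
(1 + 1/mu)/2 = 220.5 is not an integer, so k_max = floor(220.5) = 220.

220


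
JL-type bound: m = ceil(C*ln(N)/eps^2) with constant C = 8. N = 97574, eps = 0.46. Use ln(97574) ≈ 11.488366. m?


ln(97574) ≈ 11.488366.
eps^2 = 0.46^2 = 0.2116.
C*ln(N)/eps^2 ≈ 8*11.488366/0.2116 ≈ 434.3428.
m = ceil(434.3428) = 435.

435


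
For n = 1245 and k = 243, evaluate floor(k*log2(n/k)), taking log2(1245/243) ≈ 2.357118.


log2(n/k) = log2(1245/243) ≈ 2.357118.
k*log2(n/k) ≈ 243*2.357118 = 572.779674.
floor(572.779674) = 572.

572


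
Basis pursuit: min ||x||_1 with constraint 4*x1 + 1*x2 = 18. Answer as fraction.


Axis intercepts:
  x1 = 9/2, x2 = 0: L1 = 9/2
  x1 = 0, x2 = 18: L1 = 18
x* = (9/2, 0)
||x*||_1 = 9/2.

9/2


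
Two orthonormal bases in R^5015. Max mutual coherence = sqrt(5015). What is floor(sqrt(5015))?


70^2 = 4900 <= 5015 < 5041 = 71^2, so 70 <= sqrt(5015) < 71.
floor(sqrt(5015)) = 70.

70


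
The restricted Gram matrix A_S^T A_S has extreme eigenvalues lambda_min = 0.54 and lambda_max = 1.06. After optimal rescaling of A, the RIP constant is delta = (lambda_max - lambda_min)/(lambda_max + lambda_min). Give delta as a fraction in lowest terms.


lambda_max - lambda_min = 1.06 - 0.54 = 0.52.
lambda_max + lambda_min = 1.06 + 0.54 = 1.60.
delta = 0.52/1.60 = 52/160 = 13/40.

13/40


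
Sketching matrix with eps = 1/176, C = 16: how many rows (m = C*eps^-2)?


1/eps = 176.
(1/eps)^2 = 30976.
m = 16*30976 = 495616.

495616


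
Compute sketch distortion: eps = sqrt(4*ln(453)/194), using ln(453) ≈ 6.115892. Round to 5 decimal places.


ln(453) ≈ 6.115892.
4*ln(N)/m ≈ 4*6.115892/194 ≈ 0.12610087.
eps = sqrt(0.12610087) ≈ 0.3551068 ≈ 0.35511.

0.35511


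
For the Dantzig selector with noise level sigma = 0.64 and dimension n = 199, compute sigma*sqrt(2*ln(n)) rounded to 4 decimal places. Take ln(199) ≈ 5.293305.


ln(199) ≈ 5.293305.
2*ln(n) ≈ 10.58661.
sqrt(2*ln(n)) ≈ sqrt(10.58661) ≈ 3.253707.
threshold ≈ 0.64*3.253707 = 2.08237248 ≈ 2.0824.

2.0824


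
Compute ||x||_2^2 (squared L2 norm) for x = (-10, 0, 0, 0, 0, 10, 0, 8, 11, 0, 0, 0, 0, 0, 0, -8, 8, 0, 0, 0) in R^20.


Non-zero entries: [(0, -10), (5, 10), (7, 8), (8, 11), (15, -8), (16, 8)]
Squares: [100, 100, 64, 121, 64, 64]
||x||_2^2 = sum = 513.

513


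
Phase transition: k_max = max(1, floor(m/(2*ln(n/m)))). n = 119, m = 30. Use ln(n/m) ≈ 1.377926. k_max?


n/m = 119/30.
ln(n/m) ≈ 1.377926.
2*ln(n/m) ≈ 2.755852.
m/(2*ln(n/m)) ≈ 30/2.755852 ≈ 10.8859.
floor = 10.
k_max = max(1, 10) = 10.

10


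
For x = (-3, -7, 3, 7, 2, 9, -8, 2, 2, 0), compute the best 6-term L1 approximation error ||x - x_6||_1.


Sorted |x_i| descending: [9, 8, 7, 7, 3, 3, 2, 2, 2, 0]
Keep top 6: [9, 8, 7, 7, 3, 3]
Tail entries: [2, 2, 2, 0]
L1 error = sum of tail = 6.

6


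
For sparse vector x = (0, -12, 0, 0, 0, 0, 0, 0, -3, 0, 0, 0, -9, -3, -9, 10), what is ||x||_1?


Non-zero entries: [(1, -12), (8, -3), (12, -9), (13, -3), (14, -9), (15, 10)]
Absolute values: [12, 3, 9, 3, 9, 10]
||x||_1 = sum = 46.

46


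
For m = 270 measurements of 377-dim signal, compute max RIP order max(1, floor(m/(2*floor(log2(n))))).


floor(log2(377)) = 8.
2*8 = 16.
m/(2*floor(log2(n))) = 270/16 ≈ 16.875.
floor = 16.
k = max(1, 16) = 16.

16


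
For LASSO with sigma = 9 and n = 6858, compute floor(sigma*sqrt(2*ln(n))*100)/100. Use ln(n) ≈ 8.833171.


ln(6858) ≈ 8.833171.
2*ln(n) ≈ 17.666342.
sqrt(2*ln(n)) ≈ sqrt(17.666342) ≈ 4.203135.
lambda ≈ 9*4.203135 = 37.828215.
floor(lambda*100)/100 = 37.82.

37.82


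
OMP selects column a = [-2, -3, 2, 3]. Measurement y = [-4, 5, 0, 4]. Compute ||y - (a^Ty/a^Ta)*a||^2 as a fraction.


a^T a = 26.
a^T y = 5.
coeff = 5/26 = 5/26.
||r||^2 = 1457/26.

1457/26


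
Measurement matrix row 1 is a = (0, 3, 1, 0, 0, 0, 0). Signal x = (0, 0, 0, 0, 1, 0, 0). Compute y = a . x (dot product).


Non-zero terms: ['0*1']
Products: [0]
y = sum = 0.

0


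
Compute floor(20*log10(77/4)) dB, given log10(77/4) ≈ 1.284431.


||x||/||e|| = 77/4.
log10(77/4) ≈ 1.284431.
20*log10(||x||/||e||) ≈ 20*1.284431 = 25.68862.
floor(25.68862) = 25.

25


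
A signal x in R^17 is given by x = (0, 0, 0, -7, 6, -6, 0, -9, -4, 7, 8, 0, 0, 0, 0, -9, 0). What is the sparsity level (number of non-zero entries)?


Non-zero positions: [3, 4, 5, 7, 8, 9, 10, 15].
Sparsity = 8.

8


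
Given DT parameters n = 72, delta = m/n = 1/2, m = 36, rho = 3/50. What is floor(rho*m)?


m = 1/2*72 = 36.
rho = 3/50.
rho*m = 3/50*36 = 2.16.
k = floor(2.16) = 2.

2


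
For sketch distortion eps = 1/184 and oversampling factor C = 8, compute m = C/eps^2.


1/eps = 184.
(1/eps)^2 = 33856.
m = 8*33856 = 270848.

270848


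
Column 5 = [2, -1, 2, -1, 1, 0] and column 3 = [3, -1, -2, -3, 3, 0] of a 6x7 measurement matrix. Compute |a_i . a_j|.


Inner product: 2*3 + -1*-1 + 2*-2 + -1*-3 + 1*3 + 0*0
Products: [6, 1, -4, 3, 3, 0]
Sum = 9.
|dot| = 9.

9


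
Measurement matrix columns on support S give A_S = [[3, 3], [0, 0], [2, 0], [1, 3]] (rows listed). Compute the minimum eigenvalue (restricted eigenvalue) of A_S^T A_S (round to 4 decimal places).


A_S^T A_S = [[14, 12], [12, 18]].
trace = 32.
det = 108.
disc = trace^2 - 4*det = 1024 - 4*108 = 592.
sqrt(592) ≈ 24.331050.
lam_min = (32 - sqrt(592))/2 ≈ (32 - 24.331050)/2 = 3.834475 ≈ 3.8345.

3.8345


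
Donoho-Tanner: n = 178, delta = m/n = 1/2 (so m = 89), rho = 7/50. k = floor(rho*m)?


m = 1/2*178 = 89.
rho = 7/50.
rho*m = 7/50*89 = 12.46.
k = floor(12.46) = 12.

12


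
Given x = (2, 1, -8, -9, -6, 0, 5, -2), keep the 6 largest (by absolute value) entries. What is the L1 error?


Sorted |x_i| descending: [9, 8, 6, 5, 2, 2, 1, 0]
Keep top 6: [9, 8, 6, 5, 2, 2]
Tail entries: [1, 0]
L1 error = sum of tail = 1.

1


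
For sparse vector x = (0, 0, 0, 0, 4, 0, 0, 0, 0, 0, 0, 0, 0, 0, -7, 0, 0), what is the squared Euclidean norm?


Non-zero entries: [(4, 4), (14, -7)]
Squares: [16, 49]
||x||_2^2 = sum = 65.

65


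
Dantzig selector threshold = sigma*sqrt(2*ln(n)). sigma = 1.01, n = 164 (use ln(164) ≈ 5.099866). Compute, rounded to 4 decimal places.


ln(164) ≈ 5.099866.
2*ln(n) ≈ 10.199732.
sqrt(2*ln(n)) ≈ sqrt(10.199732) ≈ 3.193702.
threshold ≈ 1.01*3.193702 = 3.22563902 ≈ 3.2256.

3.2256


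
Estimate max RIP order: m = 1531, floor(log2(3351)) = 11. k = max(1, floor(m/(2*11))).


floor(log2(3351)) = 11.
2*11 = 22.
m/(2*floor(log2(n))) = 1531/22 ≈ 69.5909.
floor = 69.
k = max(1, 69) = 69.

69


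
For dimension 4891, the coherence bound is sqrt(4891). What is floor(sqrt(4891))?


69^2 = 4761 <= 4891 < 4900 = 70^2, so 69 <= sqrt(4891) < 70.
floor(sqrt(4891)) = 69.

69


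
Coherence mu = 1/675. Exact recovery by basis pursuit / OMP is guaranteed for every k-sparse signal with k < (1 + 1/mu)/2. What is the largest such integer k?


1/mu = 675.
1 + 1/mu = 676.
(1 + 1/mu)/2 = 338 is an integer and the inequality is strict, so k_max = 338 - 1 = 337.

337


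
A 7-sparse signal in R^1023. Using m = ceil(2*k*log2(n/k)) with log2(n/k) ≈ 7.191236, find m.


log2(n/k) = log2(1023/7) ≈ 7.191236.
2*k*log2(n/k) ≈ 2*7*7.191236 = 100.677304.
m = ceil(100.677304) = 101.

101


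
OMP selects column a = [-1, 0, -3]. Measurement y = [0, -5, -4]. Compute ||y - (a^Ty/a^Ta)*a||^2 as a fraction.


a^T a = 10.
a^T y = 12.
coeff = 12/10 = 6/5.
||r||^2 = 133/5.

133/5


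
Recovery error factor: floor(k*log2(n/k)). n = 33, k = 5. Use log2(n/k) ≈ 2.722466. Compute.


log2(n/k) = log2(33/5) ≈ 2.722466.
k*log2(n/k) ≈ 5*2.722466 = 13.61233.
floor(13.61233) = 13.

13


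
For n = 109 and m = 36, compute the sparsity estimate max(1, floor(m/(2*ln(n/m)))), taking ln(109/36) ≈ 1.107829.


n/m = 109/36.
ln(n/m) ≈ 1.107829.
2*ln(n/m) ≈ 2.215658.
m/(2*ln(n/m)) ≈ 36/2.215658 ≈ 16.248.
floor = 16.
k_max = max(1, 16) = 16.

16


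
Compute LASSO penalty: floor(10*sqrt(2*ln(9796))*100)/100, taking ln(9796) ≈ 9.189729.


ln(9796) ≈ 9.189729.
2*ln(n) ≈ 18.379458.
sqrt(2*ln(n)) ≈ sqrt(18.379458) ≈ 4.287127.
lambda ≈ 10*4.287127 = 42.87127.
floor(lambda*100)/100 = 42.87.

42.87


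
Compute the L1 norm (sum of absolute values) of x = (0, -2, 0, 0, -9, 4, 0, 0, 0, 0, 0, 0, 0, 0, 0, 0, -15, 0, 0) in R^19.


Non-zero entries: [(1, -2), (4, -9), (5, 4), (16, -15)]
Absolute values: [2, 9, 4, 15]
||x||_1 = sum = 30.

30


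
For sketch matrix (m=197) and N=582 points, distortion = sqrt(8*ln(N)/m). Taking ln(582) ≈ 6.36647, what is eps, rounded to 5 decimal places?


ln(582) ≈ 6.36647.
8*ln(N)/m ≈ 8*6.36647/197 ≈ 0.25853685.
eps = sqrt(0.25853685) ≈ 0.5084652 ≈ 0.50847.

0.50847


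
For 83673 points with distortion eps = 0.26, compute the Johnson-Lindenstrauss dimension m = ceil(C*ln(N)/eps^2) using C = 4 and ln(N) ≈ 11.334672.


ln(83673) ≈ 11.334672.
eps^2 = 0.26^2 = 0.0676.
C*ln(N)/eps^2 ≈ 4*11.334672/0.0676 ≈ 670.6907.
m = ceil(670.6907) = 671.

671


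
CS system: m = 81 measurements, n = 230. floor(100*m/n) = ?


100*m/n = 100*81/230 ≈ 35.2174.
floor = 35.

35


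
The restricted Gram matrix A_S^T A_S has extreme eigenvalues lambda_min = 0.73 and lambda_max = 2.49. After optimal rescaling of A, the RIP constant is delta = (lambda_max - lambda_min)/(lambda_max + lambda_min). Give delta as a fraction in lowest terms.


lambda_max - lambda_min = 2.49 - 0.73 = 1.76.
lambda_max + lambda_min = 2.49 + 0.73 = 3.22.
delta = 1.76/3.22 = 176/322 = 88/161.

88/161


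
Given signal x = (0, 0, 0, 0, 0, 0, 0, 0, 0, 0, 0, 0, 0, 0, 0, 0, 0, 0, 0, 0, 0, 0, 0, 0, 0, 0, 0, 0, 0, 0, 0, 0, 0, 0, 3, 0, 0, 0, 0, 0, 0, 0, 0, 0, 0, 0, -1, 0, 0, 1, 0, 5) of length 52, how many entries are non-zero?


Non-zero positions: [34, 46, 49, 51].
Sparsity = 4.

4


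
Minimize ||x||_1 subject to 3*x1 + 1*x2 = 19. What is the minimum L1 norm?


Axis intercepts:
  x1 = 19/3, x2 = 0: L1 = 19/3
  x1 = 0, x2 = 19: L1 = 19
x* = (19/3, 0)
||x*||_1 = 19/3.

19/3


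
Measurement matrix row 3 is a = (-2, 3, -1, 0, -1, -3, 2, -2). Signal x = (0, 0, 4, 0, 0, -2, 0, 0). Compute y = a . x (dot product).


Non-zero terms: ['-1*4', '-3*-2']
Products: [-4, 6]
y = sum = 2.

2


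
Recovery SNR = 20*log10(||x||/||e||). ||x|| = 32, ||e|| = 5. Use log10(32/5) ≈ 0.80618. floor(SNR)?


||x||/||e|| = 32/5.
log10(32/5) ≈ 0.80618.
20*log10(||x||/||e||) ≈ 20*0.80618 = 16.1236.
floor(16.1236) = 16.

16


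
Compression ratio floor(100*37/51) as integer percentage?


100*m/n = 100*37/51 ≈ 72.549.
floor = 72.

72


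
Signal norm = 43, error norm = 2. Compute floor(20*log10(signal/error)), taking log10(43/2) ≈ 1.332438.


||x||/||e|| = 43/2.
log10(43/2) ≈ 1.332438.
20*log10(||x||/||e||) ≈ 20*1.332438 = 26.64876.
floor(26.64876) = 26.

26


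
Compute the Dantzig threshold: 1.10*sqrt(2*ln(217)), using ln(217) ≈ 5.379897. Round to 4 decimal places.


ln(217) ≈ 5.379897.
2*ln(n) ≈ 10.759794.
sqrt(2*ln(n)) ≈ sqrt(10.759794) ≈ 3.280212.
threshold ≈ 1.10*3.280212 = 3.6082332 ≈ 3.6082.

3.6082


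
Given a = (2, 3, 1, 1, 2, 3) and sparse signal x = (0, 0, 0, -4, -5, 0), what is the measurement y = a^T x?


Non-zero terms: ['1*-4', '2*-5']
Products: [-4, -10]
y = sum = -14.

-14


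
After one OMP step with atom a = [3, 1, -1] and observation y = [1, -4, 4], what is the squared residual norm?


a^T a = 11.
a^T y = -5.
coeff = -5/11 = -5/11.
||r||^2 = 338/11.

338/11


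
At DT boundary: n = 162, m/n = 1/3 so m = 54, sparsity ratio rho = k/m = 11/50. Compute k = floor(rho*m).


m = 1/3*162 = 54.
rho = 11/50.
rho*m = 11/50*54 = 11.88.
k = floor(11.88) = 11.

11


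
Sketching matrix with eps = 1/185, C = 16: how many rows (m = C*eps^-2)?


1/eps = 185.
(1/eps)^2 = 34225.
m = 16*34225 = 547600.

547600


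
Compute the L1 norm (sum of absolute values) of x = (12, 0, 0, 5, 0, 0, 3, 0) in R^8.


Non-zero entries: [(0, 12), (3, 5), (6, 3)]
Absolute values: [12, 5, 3]
||x||_1 = sum = 20.

20


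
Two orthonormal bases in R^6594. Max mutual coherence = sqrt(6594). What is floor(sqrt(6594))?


81^2 = 6561 <= 6594 < 6724 = 82^2, so 81 <= sqrt(6594) < 82.
floor(sqrt(6594)) = 81.

81


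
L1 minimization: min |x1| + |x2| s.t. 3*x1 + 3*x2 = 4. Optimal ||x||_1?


Axis intercepts:
  x1 = 4/3, x2 = 0: L1 = 4/3
  x1 = 0, x2 = 4/3: L1 = 4/3
x* = (4/3, 0)
||x*||_1 = 4/3.

4/3


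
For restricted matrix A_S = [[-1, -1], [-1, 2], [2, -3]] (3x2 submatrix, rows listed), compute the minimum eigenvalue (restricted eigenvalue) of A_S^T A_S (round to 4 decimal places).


A_S^T A_S = [[6, -7], [-7, 14]].
trace = 20.
det = 35.
disc = trace^2 - 4*det = 400 - 4*35 = 260.
sqrt(260) ≈ 16.124515.
lam_min = (20 - sqrt(260))/2 ≈ (20 - 16.124515)/2 = 1.9377425 ≈ 1.9377.

1.9377


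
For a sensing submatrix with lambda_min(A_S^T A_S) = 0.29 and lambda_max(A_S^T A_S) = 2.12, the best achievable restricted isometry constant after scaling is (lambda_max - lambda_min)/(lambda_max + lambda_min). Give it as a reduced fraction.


lambda_max - lambda_min = 2.12 - 0.29 = 1.83.
lambda_max + lambda_min = 2.12 + 0.29 = 2.41.
delta = 1.83/2.41 = 183/241.

183/241


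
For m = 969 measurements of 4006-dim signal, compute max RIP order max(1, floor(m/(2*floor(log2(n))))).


floor(log2(4006)) = 11.
2*11 = 22.
m/(2*floor(log2(n))) = 969/22 ≈ 44.0455.
floor = 44.
k = max(1, 44) = 44.

44


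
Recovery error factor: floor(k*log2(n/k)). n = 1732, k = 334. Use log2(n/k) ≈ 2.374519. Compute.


log2(n/k) = log2(1732/334) ≈ 2.374519.
k*log2(n/k) ≈ 334*2.374519 = 793.089346.
floor(793.089346) = 793.

793


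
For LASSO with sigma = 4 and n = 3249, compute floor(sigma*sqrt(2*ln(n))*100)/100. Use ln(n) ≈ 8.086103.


ln(3249) ≈ 8.086103.
2*ln(n) ≈ 16.172206.
sqrt(2*ln(n)) ≈ sqrt(16.172206) ≈ 4.021468.
lambda ≈ 4*4.021468 = 16.085872.
floor(lambda*100)/100 = 16.08.

16.08


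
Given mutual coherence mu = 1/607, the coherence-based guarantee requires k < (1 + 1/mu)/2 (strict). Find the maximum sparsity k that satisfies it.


1/mu = 607.
1 + 1/mu = 608.
(1 + 1/mu)/2 = 304 is an integer and the inequality is strict, so k_max = 304 - 1 = 303.

303


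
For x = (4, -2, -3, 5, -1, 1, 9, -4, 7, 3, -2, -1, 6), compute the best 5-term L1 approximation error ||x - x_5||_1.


Sorted |x_i| descending: [9, 7, 6, 5, 4, 4, 3, 3, 2, 2, 1, 1, 1]
Keep top 5: [9, 7, 6, 5, 4]
Tail entries: [4, 3, 3, 2, 2, 1, 1, 1]
L1 error = sum of tail = 17.

17


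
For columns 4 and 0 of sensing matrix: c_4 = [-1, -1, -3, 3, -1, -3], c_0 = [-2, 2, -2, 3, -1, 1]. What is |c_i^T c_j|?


Inner product: -1*-2 + -1*2 + -3*-2 + 3*3 + -1*-1 + -3*1
Products: [2, -2, 6, 9, 1, -3]
Sum = 13.
|dot| = 13.

13


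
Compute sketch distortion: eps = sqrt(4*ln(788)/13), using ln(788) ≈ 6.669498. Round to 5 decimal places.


ln(788) ≈ 6.669498.
4*ln(N)/m ≈ 4*6.669498/13 ≈ 2.05215323.
eps = sqrt(2.05215323) ≈ 1.4325338 ≈ 1.43253.

1.43253


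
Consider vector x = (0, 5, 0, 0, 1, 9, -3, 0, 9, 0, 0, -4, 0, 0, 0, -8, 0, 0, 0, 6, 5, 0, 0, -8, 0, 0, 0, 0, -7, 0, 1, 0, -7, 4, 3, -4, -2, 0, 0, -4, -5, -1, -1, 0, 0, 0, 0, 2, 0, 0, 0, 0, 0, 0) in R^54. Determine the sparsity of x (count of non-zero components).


Non-zero positions: [1, 4, 5, 6, 8, 11, 15, 19, 20, 23, 28, 30, 32, 33, 34, 35, 36, 39, 40, 41, 42, 47].
Sparsity = 22.

22


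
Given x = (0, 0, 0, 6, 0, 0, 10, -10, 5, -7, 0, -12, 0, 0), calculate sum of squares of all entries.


Non-zero entries: [(3, 6), (6, 10), (7, -10), (8, 5), (9, -7), (11, -12)]
Squares: [36, 100, 100, 25, 49, 144]
||x||_2^2 = sum = 454.

454


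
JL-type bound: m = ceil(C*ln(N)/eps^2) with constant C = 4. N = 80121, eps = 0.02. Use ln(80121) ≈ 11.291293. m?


ln(80121) ≈ 11.291293.
eps^2 = 0.02^2 = 0.0004.
C*ln(N)/eps^2 ≈ 4*11.291293/0.0004 ≈ 112912.93.
m = ceil(112912.93) = 112913.

112913


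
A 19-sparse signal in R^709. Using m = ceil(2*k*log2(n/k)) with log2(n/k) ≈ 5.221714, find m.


log2(n/k) = log2(709/19) ≈ 5.221714.
2*k*log2(n/k) ≈ 2*19*5.221714 = 198.425132.
m = ceil(198.425132) = 199.

199


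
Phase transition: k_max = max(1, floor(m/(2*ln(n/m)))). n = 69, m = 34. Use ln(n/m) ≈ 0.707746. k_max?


n/m = 69/34.
ln(n/m) ≈ 0.707746.
2*ln(n/m) ≈ 1.415492.
m/(2*ln(n/m)) ≈ 34/1.415492 ≈ 24.0199.
floor = 24.
k_max = max(1, 24) = 24.

24


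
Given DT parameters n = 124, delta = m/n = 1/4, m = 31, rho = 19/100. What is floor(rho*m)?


m = 1/4*124 = 31.
rho = 19/100.
rho*m = 19/100*31 = 5.89.
k = floor(5.89) = 5.

5


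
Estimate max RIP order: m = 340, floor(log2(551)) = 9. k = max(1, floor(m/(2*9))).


floor(log2(551)) = 9.
2*9 = 18.
m/(2*floor(log2(n))) = 340/18 ≈ 18.8889.
floor = 18.
k = max(1, 18) = 18.

18


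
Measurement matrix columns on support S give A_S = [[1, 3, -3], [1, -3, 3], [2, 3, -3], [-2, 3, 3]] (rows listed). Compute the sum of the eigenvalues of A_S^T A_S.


Sum of eigenvalues of A_S^T A_S = trace(A_S^T A_S) = sum of squared column norms of A_S.
A_S^T A_S diagonal: [10, 36, 36].
trace = 10 + 36 + 36 = 82.

82


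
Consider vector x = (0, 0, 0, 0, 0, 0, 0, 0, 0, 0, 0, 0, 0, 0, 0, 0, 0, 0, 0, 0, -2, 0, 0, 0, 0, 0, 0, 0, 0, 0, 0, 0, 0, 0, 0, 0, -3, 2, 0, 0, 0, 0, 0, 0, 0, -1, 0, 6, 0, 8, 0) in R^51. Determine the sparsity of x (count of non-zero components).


Non-zero positions: [20, 36, 37, 45, 47, 49].
Sparsity = 6.

6


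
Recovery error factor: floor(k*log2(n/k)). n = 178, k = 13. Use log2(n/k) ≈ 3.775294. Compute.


log2(n/k) = log2(178/13) ≈ 3.775294.
k*log2(n/k) ≈ 13*3.775294 = 49.078822.
floor(49.078822) = 49.

49


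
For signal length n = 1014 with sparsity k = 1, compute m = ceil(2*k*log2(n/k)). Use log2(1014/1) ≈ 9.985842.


log2(n/k) = log2(1014/1) ≈ 9.985842.
2*k*log2(n/k) ≈ 2*1*9.985842 = 19.971684.
m = ceil(19.971684) = 20.

20


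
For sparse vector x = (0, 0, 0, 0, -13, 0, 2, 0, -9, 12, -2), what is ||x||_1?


Non-zero entries: [(4, -13), (6, 2), (8, -9), (9, 12), (10, -2)]
Absolute values: [13, 2, 9, 12, 2]
||x||_1 = sum = 38.

38


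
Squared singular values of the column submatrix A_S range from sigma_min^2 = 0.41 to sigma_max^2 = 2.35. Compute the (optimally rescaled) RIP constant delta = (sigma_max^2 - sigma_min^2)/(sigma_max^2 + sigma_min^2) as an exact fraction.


lambda_max - lambda_min = 2.35 - 0.41 = 1.94.
lambda_max + lambda_min = 2.35 + 0.41 = 2.76.
delta = 1.94/2.76 = 194/276 = 97/138.

97/138


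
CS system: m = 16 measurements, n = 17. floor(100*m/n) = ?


100*m/n = 100*16/17 ≈ 94.1176.
floor = 94.

94


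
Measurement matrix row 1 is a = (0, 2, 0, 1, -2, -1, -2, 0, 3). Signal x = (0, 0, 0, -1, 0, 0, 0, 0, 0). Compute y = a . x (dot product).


Non-zero terms: ['1*-1']
Products: [-1]
y = sum = -1.

-1


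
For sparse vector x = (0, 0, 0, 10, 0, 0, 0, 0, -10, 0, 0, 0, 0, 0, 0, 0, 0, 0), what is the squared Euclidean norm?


Non-zero entries: [(3, 10), (8, -10)]
Squares: [100, 100]
||x||_2^2 = sum = 200.

200


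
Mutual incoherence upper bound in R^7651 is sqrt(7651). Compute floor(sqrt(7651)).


87^2 = 7569 <= 7651 < 7744 = 88^2, so 87 <= sqrt(7651) < 88.
floor(sqrt(7651)) = 87.

87


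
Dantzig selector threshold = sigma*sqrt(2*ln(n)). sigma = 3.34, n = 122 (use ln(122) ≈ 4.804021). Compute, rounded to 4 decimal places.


ln(122) ≈ 4.804021.
2*ln(n) ≈ 9.608042.
sqrt(2*ln(n)) ≈ sqrt(9.608042) ≈ 3.099684.
threshold ≈ 3.34*3.099684 = 10.35294456 ≈ 10.3529.

10.3529


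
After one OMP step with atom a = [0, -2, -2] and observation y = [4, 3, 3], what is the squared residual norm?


a^T a = 8.
a^T y = -12.
coeff = -12/8 = -3/2.
||r||^2 = 16.

16


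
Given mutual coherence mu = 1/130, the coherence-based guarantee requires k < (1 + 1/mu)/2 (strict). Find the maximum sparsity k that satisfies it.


1/mu = 130.
1 + 1/mu = 131.
(1 + 1/mu)/2 = 65.5 is not an integer, so k_max = floor(65.5) = 65.

65


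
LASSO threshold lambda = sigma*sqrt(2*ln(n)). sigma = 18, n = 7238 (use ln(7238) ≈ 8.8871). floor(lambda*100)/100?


ln(7238) ≈ 8.8871.
2*ln(n) ≈ 17.7742.
sqrt(2*ln(n)) ≈ sqrt(17.7742) ≈ 4.215946.
lambda ≈ 18*4.215946 = 75.887028.
floor(lambda*100)/100 = 75.88.

75.88


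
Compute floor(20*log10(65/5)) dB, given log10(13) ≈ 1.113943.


||x||/||e|| = 65/5 = 13.
log10(13) ≈ 1.113943.
20*log10(||x||/||e||) ≈ 20*1.113943 = 22.27886.
floor(22.27886) = 22.

22


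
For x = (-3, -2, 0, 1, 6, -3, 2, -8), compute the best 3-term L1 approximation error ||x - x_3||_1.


Sorted |x_i| descending: [8, 6, 3, 3, 2, 2, 1, 0]
Keep top 3: [8, 6, 3]
Tail entries: [3, 2, 2, 1, 0]
L1 error = sum of tail = 8.

8


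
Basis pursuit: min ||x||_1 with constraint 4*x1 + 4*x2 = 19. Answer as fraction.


Axis intercepts:
  x1 = 19/4, x2 = 0: L1 = 19/4
  x1 = 0, x2 = 19/4: L1 = 19/4
x* = (19/4, 0)
||x*||_1 = 19/4.

19/4


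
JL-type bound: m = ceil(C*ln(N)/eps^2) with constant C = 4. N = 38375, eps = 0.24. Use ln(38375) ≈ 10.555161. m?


ln(38375) ≈ 10.555161.
eps^2 = 0.24^2 = 0.0576.
C*ln(N)/eps^2 ≈ 4*10.555161/0.0576 ≈ 732.9973.
m = ceil(732.9973) = 733.

733


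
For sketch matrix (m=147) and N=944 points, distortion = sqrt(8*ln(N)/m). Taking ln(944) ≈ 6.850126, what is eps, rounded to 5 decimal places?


ln(944) ≈ 6.850126.
8*ln(N)/m ≈ 8*6.850126/147 ≈ 0.37279597.
eps = sqrt(0.37279597) ≈ 0.6105702 ≈ 0.61057.

0.61057


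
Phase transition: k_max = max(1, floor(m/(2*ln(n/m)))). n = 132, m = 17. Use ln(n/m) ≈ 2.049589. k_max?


n/m = 132/17.
ln(n/m) ≈ 2.049589.
2*ln(n/m) ≈ 4.099178.
m/(2*ln(n/m)) ≈ 17/4.099178 ≈ 4.1472.
floor = 4.
k_max = max(1, 4) = 4.

4


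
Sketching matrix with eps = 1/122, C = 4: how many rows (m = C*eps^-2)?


1/eps = 122.
(1/eps)^2 = 14884.
m = 4*14884 = 59536.

59536


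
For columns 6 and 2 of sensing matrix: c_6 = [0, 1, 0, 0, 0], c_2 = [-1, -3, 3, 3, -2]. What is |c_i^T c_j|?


Inner product: 0*-1 + 1*-3 + 0*3 + 0*3 + 0*-2
Products: [0, -3, 0, 0, 0]
Sum = -3.
|dot| = 3.

3


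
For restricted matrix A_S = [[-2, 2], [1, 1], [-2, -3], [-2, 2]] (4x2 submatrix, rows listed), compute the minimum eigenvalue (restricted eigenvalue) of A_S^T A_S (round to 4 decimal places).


A_S^T A_S = [[13, -1], [-1, 18]].
trace = 31.
det = 233.
disc = trace^2 - 4*det = 961 - 4*233 = 29.
sqrt(29) ≈ 5.385165.
lam_min = (31 - sqrt(29))/2 ≈ (31 - 5.385165)/2 = 12.8074175 ≈ 12.8074.

12.8074


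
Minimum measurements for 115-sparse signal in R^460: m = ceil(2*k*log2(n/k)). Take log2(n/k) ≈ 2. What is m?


log2(n/k) = log2(460/115) ≈ 2.
2*k*log2(n/k) ≈ 2*115*2 = 460.
m = ceil(460) = 460.

460


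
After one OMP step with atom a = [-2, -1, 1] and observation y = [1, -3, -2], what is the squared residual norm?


a^T a = 6.
a^T y = -1.
coeff = -1/6 = -1/6.
||r||^2 = 83/6.

83/6


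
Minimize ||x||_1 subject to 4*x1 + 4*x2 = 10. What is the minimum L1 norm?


Axis intercepts:
  x1 = 5/2, x2 = 0: L1 = 5/2
  x1 = 0, x2 = 5/2: L1 = 5/2
x* = (5/2, 0)
||x*||_1 = 5/2.

5/2


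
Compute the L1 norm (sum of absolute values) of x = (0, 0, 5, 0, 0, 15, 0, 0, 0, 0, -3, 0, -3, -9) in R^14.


Non-zero entries: [(2, 5), (5, 15), (10, -3), (12, -3), (13, -9)]
Absolute values: [5, 15, 3, 3, 9]
||x||_1 = sum = 35.

35


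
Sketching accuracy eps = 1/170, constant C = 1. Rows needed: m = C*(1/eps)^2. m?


1/eps = 170.
(1/eps)^2 = 28900.
m = 1*28900 = 28900.

28900


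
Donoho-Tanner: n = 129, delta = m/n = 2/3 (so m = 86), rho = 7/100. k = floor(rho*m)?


m = 2/3*129 = 86.
rho = 7/100.
rho*m = 7/100*86 = 6.02.
k = floor(6.02) = 6.

6


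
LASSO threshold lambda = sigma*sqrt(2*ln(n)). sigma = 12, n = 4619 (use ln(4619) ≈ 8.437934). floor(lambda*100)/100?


ln(4619) ≈ 8.437934.
2*ln(n) ≈ 16.875868.
sqrt(2*ln(n)) ≈ sqrt(16.875868) ≈ 4.108025.
lambda ≈ 12*4.108025 = 49.2963.
floor(lambda*100)/100 = 49.29.

49.29


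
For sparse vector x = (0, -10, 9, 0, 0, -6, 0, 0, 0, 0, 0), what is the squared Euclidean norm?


Non-zero entries: [(1, -10), (2, 9), (5, -6)]
Squares: [100, 81, 36]
||x||_2^2 = sum = 217.

217


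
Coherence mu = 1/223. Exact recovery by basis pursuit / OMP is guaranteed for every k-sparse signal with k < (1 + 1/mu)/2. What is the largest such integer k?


1/mu = 223.
1 + 1/mu = 224.
(1 + 1/mu)/2 = 112 is an integer and the inequality is strict, so k_max = 112 - 1 = 111.

111


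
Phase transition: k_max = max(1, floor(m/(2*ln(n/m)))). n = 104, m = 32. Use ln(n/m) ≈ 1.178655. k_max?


n/m = 104/32 = 13/4.
ln(n/m) ≈ 1.178655.
2*ln(n/m) ≈ 2.35731.
m/(2*ln(n/m)) ≈ 32/2.35731 ≈ 13.5748.
floor = 13.
k_max = max(1, 13) = 13.

13


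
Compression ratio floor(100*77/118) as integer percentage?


100*m/n = 100*77/118 ≈ 65.2542.
floor = 65.

65


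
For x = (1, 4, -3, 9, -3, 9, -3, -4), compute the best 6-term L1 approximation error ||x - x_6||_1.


Sorted |x_i| descending: [9, 9, 4, 4, 3, 3, 3, 1]
Keep top 6: [9, 9, 4, 4, 3, 3]
Tail entries: [3, 1]
L1 error = sum of tail = 4.

4


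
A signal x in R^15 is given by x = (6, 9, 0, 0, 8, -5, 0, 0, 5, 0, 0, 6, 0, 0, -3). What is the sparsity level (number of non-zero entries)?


Non-zero positions: [0, 1, 4, 5, 8, 11, 14].
Sparsity = 7.

7


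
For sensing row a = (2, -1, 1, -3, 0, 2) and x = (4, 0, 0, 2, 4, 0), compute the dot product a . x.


Non-zero terms: ['2*4', '-3*2', '0*4']
Products: [8, -6, 0]
y = sum = 2.

2


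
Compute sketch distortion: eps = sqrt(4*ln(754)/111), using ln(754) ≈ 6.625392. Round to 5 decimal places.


ln(754) ≈ 6.625392.
4*ln(N)/m ≈ 4*6.625392/111 ≈ 0.23875286.
eps = sqrt(0.23875286) ≈ 0.4886234 ≈ 0.48862.

0.48862


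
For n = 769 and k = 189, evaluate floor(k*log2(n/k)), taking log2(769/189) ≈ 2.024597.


log2(n/k) = log2(769/189) ≈ 2.024597.
k*log2(n/k) ≈ 189*2.024597 = 382.648833.
floor(382.648833) = 382.

382


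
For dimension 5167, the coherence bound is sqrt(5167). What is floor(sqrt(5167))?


71^2 = 5041 <= 5167 < 5184 = 72^2, so 71 <= sqrt(5167) < 72.
floor(sqrt(5167)) = 71.

71


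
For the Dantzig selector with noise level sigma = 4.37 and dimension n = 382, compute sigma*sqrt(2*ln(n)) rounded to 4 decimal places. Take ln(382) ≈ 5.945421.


ln(382) ≈ 5.945421.
2*ln(n) ≈ 11.890842.
sqrt(2*ln(n)) ≈ sqrt(11.890842) ≈ 3.44831.
threshold ≈ 4.37*3.44831 = 15.0691147 ≈ 15.0691.

15.0691


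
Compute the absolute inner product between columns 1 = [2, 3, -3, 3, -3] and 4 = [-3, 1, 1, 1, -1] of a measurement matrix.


Inner product: 2*-3 + 3*1 + -3*1 + 3*1 + -3*-1
Products: [-6, 3, -3, 3, 3]
Sum = 0.
|dot| = 0.

0


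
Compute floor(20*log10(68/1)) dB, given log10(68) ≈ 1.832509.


||x||/||e|| = 68/1 = 68.
log10(68) ≈ 1.832509.
20*log10(||x||/||e||) ≈ 20*1.832509 = 36.65018.
floor(36.65018) = 36.

36


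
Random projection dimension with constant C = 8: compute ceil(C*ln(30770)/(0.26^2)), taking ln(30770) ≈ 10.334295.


ln(30770) ≈ 10.334295.
eps^2 = 0.26^2 = 0.0676.
C*ln(N)/eps^2 ≈ 8*10.334295/0.0676 ≈ 1222.9935.
m = ceil(1222.9935) = 1223.

1223


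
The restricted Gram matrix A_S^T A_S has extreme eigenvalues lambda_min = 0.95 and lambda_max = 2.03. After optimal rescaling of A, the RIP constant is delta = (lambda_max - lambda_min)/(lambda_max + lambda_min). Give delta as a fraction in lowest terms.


lambda_max - lambda_min = 2.03 - 0.95 = 1.08.
lambda_max + lambda_min = 2.03 + 0.95 = 2.98.
delta = 1.08/2.98 = 108/298 = 54/149.

54/149


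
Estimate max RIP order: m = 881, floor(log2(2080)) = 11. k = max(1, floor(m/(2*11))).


floor(log2(2080)) = 11.
2*11 = 22.
m/(2*floor(log2(n))) = 881/22 ≈ 40.0455.
floor = 40.
k = max(1, 40) = 40.

40


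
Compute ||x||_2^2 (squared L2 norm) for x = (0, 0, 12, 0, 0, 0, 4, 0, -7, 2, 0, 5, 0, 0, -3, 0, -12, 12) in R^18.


Non-zero entries: [(2, 12), (6, 4), (8, -7), (9, 2), (11, 5), (14, -3), (16, -12), (17, 12)]
Squares: [144, 16, 49, 4, 25, 9, 144, 144]
||x||_2^2 = sum = 535.

535


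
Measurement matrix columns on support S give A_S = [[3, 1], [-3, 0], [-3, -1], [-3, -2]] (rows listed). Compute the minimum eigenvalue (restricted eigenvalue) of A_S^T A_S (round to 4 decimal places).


A_S^T A_S = [[36, 12], [12, 6]].
trace = 42.
det = 72.
disc = trace^2 - 4*det = 1764 - 4*72 = 1476.
sqrt(1476) ≈ 38.418745.
lam_min = (42 - sqrt(1476))/2 ≈ (42 - 38.418745)/2 = 1.7906275 ≈ 1.7906.

1.7906


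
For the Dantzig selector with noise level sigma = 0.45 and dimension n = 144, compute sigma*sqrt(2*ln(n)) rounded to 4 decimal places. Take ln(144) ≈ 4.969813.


ln(144) ≈ 4.969813.
2*ln(n) ≈ 9.939626.
sqrt(2*ln(n)) ≈ sqrt(9.939626) ≈ 3.152717.
threshold ≈ 0.45*3.152717 = 1.41872265 ≈ 1.4187.

1.4187


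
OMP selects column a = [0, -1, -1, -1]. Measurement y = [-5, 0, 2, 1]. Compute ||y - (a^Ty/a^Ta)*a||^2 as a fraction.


a^T a = 3.
a^T y = -3.
coeff = -3/3 = -1.
||r||^2 = 27.

27


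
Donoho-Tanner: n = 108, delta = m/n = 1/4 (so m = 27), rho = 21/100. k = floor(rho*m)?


m = 1/4*108 = 27.
rho = 21/100.
rho*m = 21/100*27 = 5.67.
k = floor(5.67) = 5.

5


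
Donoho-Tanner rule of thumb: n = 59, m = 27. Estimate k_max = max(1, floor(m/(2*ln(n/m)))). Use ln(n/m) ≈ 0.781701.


n/m = 59/27.
ln(n/m) ≈ 0.781701.
2*ln(n/m) ≈ 1.563402.
m/(2*ln(n/m)) ≈ 27/1.563402 ≈ 17.27.
floor = 17.
k_max = max(1, 17) = 17.

17


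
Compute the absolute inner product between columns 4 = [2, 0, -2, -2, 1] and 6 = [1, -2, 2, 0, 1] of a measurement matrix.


Inner product: 2*1 + 0*-2 + -2*2 + -2*0 + 1*1
Products: [2, 0, -4, 0, 1]
Sum = -1.
|dot| = 1.

1


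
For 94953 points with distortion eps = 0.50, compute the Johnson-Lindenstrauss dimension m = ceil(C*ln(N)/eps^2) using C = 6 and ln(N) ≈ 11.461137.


ln(94953) ≈ 11.461137.
eps^2 = 0.50^2 = 0.25.
C*ln(N)/eps^2 ≈ 6*11.461137/0.25 ≈ 275.0673.
m = ceil(275.0673) = 276.

276


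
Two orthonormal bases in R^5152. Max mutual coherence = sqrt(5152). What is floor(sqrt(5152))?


71^2 = 5041 <= 5152 < 5184 = 72^2, so 71 <= sqrt(5152) < 72.
floor(sqrt(5152)) = 71.

71


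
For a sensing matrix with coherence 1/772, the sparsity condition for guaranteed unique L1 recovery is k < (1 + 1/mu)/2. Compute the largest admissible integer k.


1/mu = 772.
1 + 1/mu = 773.
(1 + 1/mu)/2 = 386.5 is not an integer, so k_max = floor(386.5) = 386.

386


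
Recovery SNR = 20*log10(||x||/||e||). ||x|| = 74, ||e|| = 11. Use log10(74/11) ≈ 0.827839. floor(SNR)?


||x||/||e|| = 74/11.
log10(74/11) ≈ 0.827839.
20*log10(||x||/||e||) ≈ 20*0.827839 = 16.55678.
floor(16.55678) = 16.

16


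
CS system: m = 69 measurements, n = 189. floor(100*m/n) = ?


100*m/n = 100*69/189 ≈ 36.5079.
floor = 36.

36


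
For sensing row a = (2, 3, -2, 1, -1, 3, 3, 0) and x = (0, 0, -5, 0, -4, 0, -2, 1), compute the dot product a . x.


Non-zero terms: ['-2*-5', '-1*-4', '3*-2', '0*1']
Products: [10, 4, -6, 0]
y = sum = 8.

8


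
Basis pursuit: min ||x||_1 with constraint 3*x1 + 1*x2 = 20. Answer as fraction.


Axis intercepts:
  x1 = 20/3, x2 = 0: L1 = 20/3
  x1 = 0, x2 = 20: L1 = 20
x* = (20/3, 0)
||x*||_1 = 20/3.

20/3


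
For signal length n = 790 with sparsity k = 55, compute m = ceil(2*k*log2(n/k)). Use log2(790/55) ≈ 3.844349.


log2(n/k) = log2(790/55) ≈ 3.844349.
2*k*log2(n/k) ≈ 2*55*3.844349 = 422.87839.
m = ceil(422.87839) = 423.

423


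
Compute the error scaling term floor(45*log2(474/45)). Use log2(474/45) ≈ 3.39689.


log2(n/k) = log2(474/45) ≈ 3.39689.
k*log2(n/k) ≈ 45*3.39689 = 152.86005.
floor(152.86005) = 152.

152


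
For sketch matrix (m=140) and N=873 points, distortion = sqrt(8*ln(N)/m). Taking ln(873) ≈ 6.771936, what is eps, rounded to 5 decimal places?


ln(873) ≈ 6.771936.
8*ln(N)/m ≈ 8*6.771936/140 ≈ 0.38696777.
eps = sqrt(0.38696777) ≈ 0.6220673 ≈ 0.62207.

0.62207


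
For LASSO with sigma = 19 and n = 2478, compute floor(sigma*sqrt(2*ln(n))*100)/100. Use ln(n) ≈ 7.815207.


ln(2478) ≈ 7.815207.
2*ln(n) ≈ 15.630414.
sqrt(2*ln(n)) ≈ sqrt(15.630414) ≈ 3.953532.
lambda ≈ 19*3.953532 = 75.117108.
floor(lambda*100)/100 = 75.11.

75.11


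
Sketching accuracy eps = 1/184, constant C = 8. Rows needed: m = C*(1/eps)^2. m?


1/eps = 184.
(1/eps)^2 = 33856.
m = 8*33856 = 270848.

270848


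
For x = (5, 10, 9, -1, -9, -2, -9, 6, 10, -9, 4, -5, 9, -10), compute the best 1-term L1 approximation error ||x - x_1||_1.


Sorted |x_i| descending: [10, 10, 10, 9, 9, 9, 9, 9, 6, 5, 5, 4, 2, 1]
Keep top 1: [10]
Tail entries: [10, 10, 9, 9, 9, 9, 9, 6, 5, 5, 4, 2, 1]
L1 error = sum of tail = 88.

88


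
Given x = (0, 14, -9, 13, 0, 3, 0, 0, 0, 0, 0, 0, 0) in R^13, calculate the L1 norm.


Non-zero entries: [(1, 14), (2, -9), (3, 13), (5, 3)]
Absolute values: [14, 9, 13, 3]
||x||_1 = sum = 39.

39


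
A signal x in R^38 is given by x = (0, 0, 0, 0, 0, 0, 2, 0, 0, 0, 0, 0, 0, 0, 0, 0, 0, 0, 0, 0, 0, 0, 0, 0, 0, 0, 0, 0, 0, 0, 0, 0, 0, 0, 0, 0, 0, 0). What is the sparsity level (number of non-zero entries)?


Non-zero positions: [6].
Sparsity = 1.

1


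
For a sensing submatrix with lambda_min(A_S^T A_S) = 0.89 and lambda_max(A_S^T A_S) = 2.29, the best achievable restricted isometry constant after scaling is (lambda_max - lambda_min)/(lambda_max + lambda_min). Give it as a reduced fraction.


lambda_max - lambda_min = 2.29 - 0.89 = 1.40.
lambda_max + lambda_min = 2.29 + 0.89 = 3.18.
delta = 1.40/3.18 = 140/318 = 70/159.

70/159


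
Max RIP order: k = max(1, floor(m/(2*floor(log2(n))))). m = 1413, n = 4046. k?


floor(log2(4046)) = 11.
2*11 = 22.
m/(2*floor(log2(n))) = 1413/22 ≈ 64.2273.
floor = 64.
k = max(1, 64) = 64.

64


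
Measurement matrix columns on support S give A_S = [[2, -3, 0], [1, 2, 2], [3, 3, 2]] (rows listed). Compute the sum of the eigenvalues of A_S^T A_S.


Sum of eigenvalues of A_S^T A_S = trace(A_S^T A_S) = sum of squared column norms of A_S.
A_S^T A_S diagonal: [14, 22, 8].
trace = 14 + 22 + 8 = 44.

44


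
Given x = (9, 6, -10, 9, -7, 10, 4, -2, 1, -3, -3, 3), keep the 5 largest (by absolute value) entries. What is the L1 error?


Sorted |x_i| descending: [10, 10, 9, 9, 7, 6, 4, 3, 3, 3, 2, 1]
Keep top 5: [10, 10, 9, 9, 7]
Tail entries: [6, 4, 3, 3, 3, 2, 1]
L1 error = sum of tail = 22.

22


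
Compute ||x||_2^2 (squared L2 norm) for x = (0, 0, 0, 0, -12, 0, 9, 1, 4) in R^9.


Non-zero entries: [(4, -12), (6, 9), (7, 1), (8, 4)]
Squares: [144, 81, 1, 16]
||x||_2^2 = sum = 242.

242


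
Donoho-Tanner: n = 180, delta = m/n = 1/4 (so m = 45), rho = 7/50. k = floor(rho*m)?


m = 1/4*180 = 45.
rho = 7/50.
rho*m = 7/50*45 = 6.3.
k = floor(6.3) = 6.

6


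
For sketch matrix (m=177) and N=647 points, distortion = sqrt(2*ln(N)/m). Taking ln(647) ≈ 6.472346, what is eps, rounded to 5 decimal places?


ln(647) ≈ 6.472346.
2*ln(N)/m ≈ 2*6.472346/177 ≈ 0.07313385.
eps = sqrt(0.07313385) ≈ 0.2704327 ≈ 0.27043.

0.27043


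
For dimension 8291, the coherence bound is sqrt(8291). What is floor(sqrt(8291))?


91^2 = 8281 <= 8291 < 8464 = 92^2, so 91 <= sqrt(8291) < 92.
floor(sqrt(8291)) = 91.

91


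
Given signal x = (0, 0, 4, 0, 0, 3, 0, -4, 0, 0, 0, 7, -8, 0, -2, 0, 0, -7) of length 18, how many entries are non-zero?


Non-zero positions: [2, 5, 7, 11, 12, 14, 17].
Sparsity = 7.

7


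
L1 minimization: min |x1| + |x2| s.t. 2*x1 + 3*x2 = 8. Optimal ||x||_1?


Axis intercepts:
  x1 = 4, x2 = 0: L1 = 4
  x1 = 0, x2 = 8/3: L1 = 8/3
x* = (0, 8/3)
||x*||_1 = 8/3.

8/3


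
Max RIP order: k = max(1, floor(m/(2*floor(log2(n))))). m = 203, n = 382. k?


floor(log2(382)) = 8.
2*8 = 16.
m/(2*floor(log2(n))) = 203/16 ≈ 12.6875.
floor = 12.
k = max(1, 12) = 12.

12


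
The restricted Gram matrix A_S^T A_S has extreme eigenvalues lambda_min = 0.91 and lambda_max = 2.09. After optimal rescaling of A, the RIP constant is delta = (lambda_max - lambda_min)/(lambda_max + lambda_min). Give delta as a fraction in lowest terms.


lambda_max - lambda_min = 2.09 - 0.91 = 1.18.
lambda_max + lambda_min = 2.09 + 0.91 = 3.00.
delta = 1.18/3.00 = 118/300 = 59/150.

59/150


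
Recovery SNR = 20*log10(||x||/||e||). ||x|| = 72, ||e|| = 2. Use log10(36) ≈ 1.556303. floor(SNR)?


||x||/||e|| = 72/2 = 36.
log10(36) ≈ 1.556303.
20*log10(||x||/||e||) ≈ 20*1.556303 = 31.12606.
floor(31.12606) = 31.

31


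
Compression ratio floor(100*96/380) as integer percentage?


100*m/n = 100*96/380 ≈ 25.2632.
floor = 25.

25


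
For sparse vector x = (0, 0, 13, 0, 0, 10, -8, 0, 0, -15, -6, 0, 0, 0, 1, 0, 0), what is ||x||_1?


Non-zero entries: [(2, 13), (5, 10), (6, -8), (9, -15), (10, -6), (14, 1)]
Absolute values: [13, 10, 8, 15, 6, 1]
||x||_1 = sum = 53.

53


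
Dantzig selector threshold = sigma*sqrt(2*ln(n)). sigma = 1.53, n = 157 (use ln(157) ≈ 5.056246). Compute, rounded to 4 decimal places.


ln(157) ≈ 5.056246.
2*ln(n) ≈ 10.112492.
sqrt(2*ln(n)) ≈ sqrt(10.112492) ≈ 3.180014.
threshold ≈ 1.53*3.180014 = 4.86542142 ≈ 4.8654.

4.8654


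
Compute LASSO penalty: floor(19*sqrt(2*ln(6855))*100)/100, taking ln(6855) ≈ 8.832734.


ln(6855) ≈ 8.832734.
2*ln(n) ≈ 17.665468.
sqrt(2*ln(n)) ≈ sqrt(17.665468) ≈ 4.203031.
lambda ≈ 19*4.203031 = 79.857589.
floor(lambda*100)/100 = 79.85.

79.85


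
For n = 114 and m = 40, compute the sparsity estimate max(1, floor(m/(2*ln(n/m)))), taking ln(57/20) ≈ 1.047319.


n/m = 114/40 = 57/20.
ln(n/m) ≈ 1.047319.
2*ln(n/m) ≈ 2.094638.
m/(2*ln(n/m)) ≈ 40/2.094638 ≈ 19.0964.
floor = 19.
k_max = max(1, 19) = 19.

19


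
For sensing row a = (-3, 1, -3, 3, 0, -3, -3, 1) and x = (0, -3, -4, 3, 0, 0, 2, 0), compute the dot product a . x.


Non-zero terms: ['1*-3', '-3*-4', '3*3', '-3*2']
Products: [-3, 12, 9, -6]
y = sum = 12.

12


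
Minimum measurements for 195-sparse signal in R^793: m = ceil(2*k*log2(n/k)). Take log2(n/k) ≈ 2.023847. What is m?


log2(n/k) = log2(793/195) ≈ 2.023847.
2*k*log2(n/k) ≈ 2*195*2.023847 = 789.30033.
m = ceil(789.30033) = 790.

790
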